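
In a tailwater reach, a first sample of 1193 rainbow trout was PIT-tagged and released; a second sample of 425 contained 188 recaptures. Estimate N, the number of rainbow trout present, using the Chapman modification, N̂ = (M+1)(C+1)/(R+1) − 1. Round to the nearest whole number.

N ≈ 2690

N̂ = (1193+1)(425+1)/(188+1) − 1 = 1194·426/189 − 1
= 508644/189 − 1 ≈ 2691.2 − 1 ≈ 2690.2 → 2690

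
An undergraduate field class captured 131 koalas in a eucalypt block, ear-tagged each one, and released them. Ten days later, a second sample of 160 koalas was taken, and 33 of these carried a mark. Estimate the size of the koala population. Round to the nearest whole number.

The marked fraction in the recapture sample should equal the marked fraction in the population: 33/160 = 131/N.
N = (131 × 160) / 33 = 20960 / 33 ≈ 635.2 → 635

N ≈ 635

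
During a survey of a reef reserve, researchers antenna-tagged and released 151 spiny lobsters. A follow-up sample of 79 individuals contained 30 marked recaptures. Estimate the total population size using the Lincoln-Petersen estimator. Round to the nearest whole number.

N ≈ 398

The marked fraction in the recapture sample should equal the marked fraction in the population: 30/79 = 151/N.
N = (151 × 79) / 30 = 11929 / 30 ≈ 397.6 → 398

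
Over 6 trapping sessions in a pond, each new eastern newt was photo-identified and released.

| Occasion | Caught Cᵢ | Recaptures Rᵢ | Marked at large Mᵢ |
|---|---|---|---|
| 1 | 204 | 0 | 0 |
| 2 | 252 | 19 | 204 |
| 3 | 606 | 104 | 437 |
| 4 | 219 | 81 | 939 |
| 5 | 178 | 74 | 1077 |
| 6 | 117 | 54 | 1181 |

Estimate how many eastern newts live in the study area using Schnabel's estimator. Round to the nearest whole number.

N ≈ 2566

Σ MᵢCᵢ = 0·204 + 204·252 + 437·606 + 939·219 + 1077·178 + 1181·117 = 0 + 51408 + 264822 + 205641 + 191706 + 138177 = 851754
Σ Rᵢ = 0 + 19 + 104 + 81 + 74 + 54 = 332
N̂ = 851754 / 332 ≈ 2565.5 → 2566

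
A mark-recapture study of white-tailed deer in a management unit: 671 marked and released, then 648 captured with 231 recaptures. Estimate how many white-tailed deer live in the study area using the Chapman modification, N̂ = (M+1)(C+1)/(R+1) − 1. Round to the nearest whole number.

N̂ = (671+1)(648+1)/(231+1) − 1 = 672·649/232 − 1
= 436128/232 − 1 ≈ 1879.9 − 1 ≈ 1878.9 → 1879

N ≈ 1879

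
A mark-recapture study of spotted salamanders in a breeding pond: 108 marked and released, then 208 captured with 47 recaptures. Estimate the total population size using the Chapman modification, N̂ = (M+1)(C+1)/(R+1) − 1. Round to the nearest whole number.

N ≈ 474

N̂ = (108+1)(208+1)/(47+1) − 1 = 109·209/48 − 1
= 22781/48 − 1 ≈ 474.6 − 1 ≈ 473.6 → 474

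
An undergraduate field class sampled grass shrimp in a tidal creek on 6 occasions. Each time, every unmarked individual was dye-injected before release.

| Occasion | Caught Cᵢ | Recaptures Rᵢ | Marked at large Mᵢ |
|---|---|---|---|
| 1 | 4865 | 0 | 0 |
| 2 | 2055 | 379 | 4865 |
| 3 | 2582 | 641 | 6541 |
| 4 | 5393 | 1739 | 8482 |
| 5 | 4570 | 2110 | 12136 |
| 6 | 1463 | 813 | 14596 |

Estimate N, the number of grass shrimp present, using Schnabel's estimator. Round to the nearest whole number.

Σ MᵢCᵢ = 0·4865 + 4865·2055 + 6541·2582 + 8482·5393 + 12136·4570 + 14596·1463 = 0 + 9997575 + 16888862 + 45743426 + 55461520 + 21353948 = 149445331
Σ Rᵢ = 0 + 379 + 641 + 1739 + 2110 + 813 = 5682
N̂ = 149445331 / 5682 ≈ 26301.5 → 26302

N ≈ 26,302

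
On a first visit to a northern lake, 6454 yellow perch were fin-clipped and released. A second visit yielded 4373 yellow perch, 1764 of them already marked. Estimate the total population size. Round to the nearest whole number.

The marked fraction in the recapture sample should equal the marked fraction in the population: 1764/4373 = 6454/N.
N = (6454 × 4373) / 1764 = 28223342 / 1764 ≈ 15999.6 → 16000

N ≈ 16,000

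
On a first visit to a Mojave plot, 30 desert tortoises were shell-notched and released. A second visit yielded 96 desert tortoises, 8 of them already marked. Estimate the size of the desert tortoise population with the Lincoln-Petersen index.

The marked fraction in the recapture sample should equal the marked fraction in the population: 8/96 = 30/N.
N = (30 × 96) / 8 = 2880 / 8 = 360

N = 360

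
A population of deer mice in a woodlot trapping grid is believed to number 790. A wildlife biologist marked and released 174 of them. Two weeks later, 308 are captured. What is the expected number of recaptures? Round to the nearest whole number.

expected recaptures ≈ 68

The marked fraction of the population is 174/790, so in a sample of 308 expect C·(M/N) marked.
E[R] = 174 × 308 / 790 = 53592 / 790 ≈ 67.8 → 68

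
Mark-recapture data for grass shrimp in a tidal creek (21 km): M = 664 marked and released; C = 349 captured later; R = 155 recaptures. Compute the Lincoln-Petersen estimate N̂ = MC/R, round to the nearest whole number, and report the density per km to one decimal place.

N̂ = 664·349/155 = 231736/155 ≈ 1495.1 → 1495
Density = N̂ / area = 1495 / 21 ≈ 71.19 → 71.2 per km

density ≈ 71.2 grass shrimp per km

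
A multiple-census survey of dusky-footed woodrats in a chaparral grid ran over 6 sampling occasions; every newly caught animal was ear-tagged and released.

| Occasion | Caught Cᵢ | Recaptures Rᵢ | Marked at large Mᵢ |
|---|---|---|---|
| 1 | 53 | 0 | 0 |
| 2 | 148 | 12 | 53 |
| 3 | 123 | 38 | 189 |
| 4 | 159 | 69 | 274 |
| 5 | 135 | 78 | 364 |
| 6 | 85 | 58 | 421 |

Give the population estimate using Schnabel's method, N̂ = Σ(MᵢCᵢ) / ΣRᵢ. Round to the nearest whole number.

N ≈ 626

Σ MᵢCᵢ = 0·53 + 53·148 + 189·123 + 274·159 + 364·135 + 421·85 = 0 + 7844 + 23247 + 43566 + 49140 + 35785 = 159582
Σ Rᵢ = 0 + 12 + 38 + 69 + 78 + 58 = 255
N̂ = 159582 / 255 ≈ 625.8 → 626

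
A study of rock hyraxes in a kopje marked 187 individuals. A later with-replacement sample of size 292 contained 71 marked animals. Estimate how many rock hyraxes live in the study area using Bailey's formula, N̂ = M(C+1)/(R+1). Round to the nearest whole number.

N ≈ 761

N̂ = 187·(292+1)/(71+1) = 187·293/72 = 54791/72 ≈ 761.0 → 761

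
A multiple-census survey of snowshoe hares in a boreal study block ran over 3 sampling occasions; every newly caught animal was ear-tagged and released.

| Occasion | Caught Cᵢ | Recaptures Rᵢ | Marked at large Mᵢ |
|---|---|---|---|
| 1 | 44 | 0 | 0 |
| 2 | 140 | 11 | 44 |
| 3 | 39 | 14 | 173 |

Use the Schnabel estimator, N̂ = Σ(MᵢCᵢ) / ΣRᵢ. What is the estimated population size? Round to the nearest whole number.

Σ MᵢCᵢ = 0·44 + 44·140 + 173·39 = 0 + 6160 + 6747 = 12907
Σ Rᵢ = 0 + 11 + 14 = 25
N̂ = 12907 / 25 ≈ 516.3 → 516

N ≈ 516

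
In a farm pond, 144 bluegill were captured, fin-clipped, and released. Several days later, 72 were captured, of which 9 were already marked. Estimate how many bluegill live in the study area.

The marked fraction in the recapture sample should equal the marked fraction in the population: 9/72 = 144/N.
N = (144 × 72) / 9 = 10368 / 9 = 1152

N = 1152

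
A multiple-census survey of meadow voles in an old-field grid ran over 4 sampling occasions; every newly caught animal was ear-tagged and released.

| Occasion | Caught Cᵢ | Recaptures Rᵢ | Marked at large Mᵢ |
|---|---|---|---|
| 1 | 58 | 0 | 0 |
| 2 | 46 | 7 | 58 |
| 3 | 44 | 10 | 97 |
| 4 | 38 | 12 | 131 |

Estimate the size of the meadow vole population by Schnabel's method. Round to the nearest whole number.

N ≈ 411

Σ MᵢCᵢ = 0·58 + 58·46 + 97·44 + 131·38 = 0 + 2668 + 4268 + 4978 = 11914
Σ Rᵢ = 0 + 7 + 10 + 12 = 29
N̂ = 11914 / 29 ≈ 410.8 → 411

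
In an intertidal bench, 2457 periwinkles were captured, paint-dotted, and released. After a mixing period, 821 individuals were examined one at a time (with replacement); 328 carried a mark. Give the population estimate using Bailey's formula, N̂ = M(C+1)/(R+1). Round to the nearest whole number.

N̂ = 2457·(821+1)/(328+1) = 2457·822/329 = 2019654/329 ≈ 6138.8 → 6139

N ≈ 6139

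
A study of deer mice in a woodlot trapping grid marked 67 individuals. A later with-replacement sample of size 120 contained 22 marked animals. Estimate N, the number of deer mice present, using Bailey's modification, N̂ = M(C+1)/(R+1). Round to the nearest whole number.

N ≈ 352

N̂ = 67·(120+1)/(22+1) = 67·121/23 = 8107/23 ≈ 352.48 → 352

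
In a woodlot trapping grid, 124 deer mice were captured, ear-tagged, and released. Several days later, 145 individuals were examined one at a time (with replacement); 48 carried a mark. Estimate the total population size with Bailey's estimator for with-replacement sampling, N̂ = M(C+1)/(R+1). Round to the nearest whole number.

N ≈ 369

N̂ = 124·(145+1)/(48+1) = 124·146/49 = 18104/49 ≈ 369.47 → 369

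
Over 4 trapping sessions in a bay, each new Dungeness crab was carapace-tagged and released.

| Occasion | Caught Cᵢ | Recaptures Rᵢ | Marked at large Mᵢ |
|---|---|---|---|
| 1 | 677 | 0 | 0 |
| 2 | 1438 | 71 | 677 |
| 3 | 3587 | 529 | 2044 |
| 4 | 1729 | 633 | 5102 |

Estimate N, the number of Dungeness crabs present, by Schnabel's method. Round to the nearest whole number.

Σ MᵢCᵢ = 0·677 + 677·1438 + 2044·3587 + 5102·1729 = 0 + 973526 + 7331828 + 8821358 = 17126712
Σ Rᵢ = 0 + 71 + 529 + 633 = 1233
N̂ = 17126712 / 1233 ≈ 13890.3 → 13890

N ≈ 13,890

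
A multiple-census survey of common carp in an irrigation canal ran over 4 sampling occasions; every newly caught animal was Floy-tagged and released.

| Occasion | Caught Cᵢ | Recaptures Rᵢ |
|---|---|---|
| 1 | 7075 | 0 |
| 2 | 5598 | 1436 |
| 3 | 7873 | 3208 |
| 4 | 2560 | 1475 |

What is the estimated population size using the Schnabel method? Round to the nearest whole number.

Marked at large before each occasion: Mᵢ = Σⱼ<ᵢ (Cⱼ − Rⱼ) → M1=0, M2=7075, M3=11237, M4=15902
Σ MᵢCᵢ = 0·7075 + 7075·5598 + 11237·7873 + 15902·2560 = 0 + 39605850 + 88468901 + 40709120 = 168783871
Σ Rᵢ = 0 + 1436 + 3208 + 1475 = 6119
N̂ = 168783871 / 6119 ≈ 27583.6 → 27584

N ≈ 27,584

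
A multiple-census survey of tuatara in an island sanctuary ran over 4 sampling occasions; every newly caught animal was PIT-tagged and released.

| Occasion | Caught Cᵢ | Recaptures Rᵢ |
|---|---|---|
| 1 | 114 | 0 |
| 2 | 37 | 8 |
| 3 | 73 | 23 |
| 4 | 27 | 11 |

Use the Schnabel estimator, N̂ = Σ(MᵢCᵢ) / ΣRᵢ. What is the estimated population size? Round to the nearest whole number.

N ≈ 473

Marked at large before each occasion: Mᵢ = Σⱼ<ᵢ (Cⱼ − Rⱼ) → M1=0, M2=114, M3=143, M4=193
Σ MᵢCᵢ = 0·114 + 114·37 + 143·73 + 193·27 = 0 + 4218 + 10439 + 5211 = 19868
Σ Rᵢ = 0 + 8 + 23 + 11 = 42
N̂ = 19868 / 42 ≈ 473.0 → 473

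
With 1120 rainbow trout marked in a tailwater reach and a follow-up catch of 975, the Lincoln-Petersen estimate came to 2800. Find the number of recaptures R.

R = 390

From N = M·C/R: R = M·C / N = 1120·975 / 2800 = 1092000 / 2800 = 390.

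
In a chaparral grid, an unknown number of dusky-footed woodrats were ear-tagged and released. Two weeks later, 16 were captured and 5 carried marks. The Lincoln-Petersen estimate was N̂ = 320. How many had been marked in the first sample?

From N = M·C/R: M = N·R / C = 320·5 / 16 = 1600 / 16 = 100.

M = 100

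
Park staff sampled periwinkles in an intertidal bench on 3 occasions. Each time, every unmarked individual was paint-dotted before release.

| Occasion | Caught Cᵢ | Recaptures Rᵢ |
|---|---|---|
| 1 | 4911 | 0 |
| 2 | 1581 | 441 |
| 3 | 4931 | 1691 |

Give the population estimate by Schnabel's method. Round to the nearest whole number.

N ≈ 17,637

Marked at large before each occasion: Mᵢ = Σⱼ<ᵢ (Cⱼ − Rⱼ) → M1=0, M2=4911, M3=6051
Σ MᵢCᵢ = 0·4911 + 4911·1581 + 6051·4931 = 0 + 7764291 + 29837481 = 37601772
Σ Rᵢ = 0 + 441 + 1691 = 2132
N̂ = 37601772 / 2132 ≈ 17636.9 → 17637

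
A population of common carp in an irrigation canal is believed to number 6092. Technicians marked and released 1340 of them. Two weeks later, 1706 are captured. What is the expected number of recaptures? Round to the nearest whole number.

The marked fraction of the population is 1340/6092, so in a sample of 1706 expect C·(M/N) marked.
E[R] = 1340 × 1706 / 6092 = 2286040 / 6092 ≈ 375.3 → 375

expected recaptures ≈ 375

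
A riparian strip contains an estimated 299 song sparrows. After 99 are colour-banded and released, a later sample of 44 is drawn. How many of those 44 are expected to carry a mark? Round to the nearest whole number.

expected recaptures ≈ 15

Expected recaptures E[R] = M·C / N.
E[R] = 99 × 44 / 299 = 4356 / 299 ≈ 14.6 → 15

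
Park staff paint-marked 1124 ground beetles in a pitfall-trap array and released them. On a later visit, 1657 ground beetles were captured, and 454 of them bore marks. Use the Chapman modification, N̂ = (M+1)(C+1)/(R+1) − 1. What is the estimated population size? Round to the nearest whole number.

N ≈ 4098

N̂ = (1124+1)(1657+1)/(454+1) − 1 = 1125·1658/455 − 1
= 1865250/455 − 1 ≈ 4099.45 − 1 ≈ 4098.45 → 4098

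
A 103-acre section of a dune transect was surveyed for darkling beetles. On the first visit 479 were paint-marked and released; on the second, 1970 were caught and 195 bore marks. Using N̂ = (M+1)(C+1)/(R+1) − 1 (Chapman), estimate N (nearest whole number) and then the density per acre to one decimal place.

density ≈ 46.9 darkling beetles per acre

N̂ = 480·1971/196 − 1 = 946080/196 − 1 ≈ 4825.9 → 4826
Density = N̂ / area = 4826 / 103 ≈ 46.85 → 46.9 per acre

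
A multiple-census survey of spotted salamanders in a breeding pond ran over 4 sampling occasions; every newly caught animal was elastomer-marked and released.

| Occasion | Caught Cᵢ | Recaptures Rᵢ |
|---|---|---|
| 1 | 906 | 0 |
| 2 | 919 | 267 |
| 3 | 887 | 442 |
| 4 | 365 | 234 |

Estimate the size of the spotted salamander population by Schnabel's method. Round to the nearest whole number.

N ≈ 3124

Marked at large before each occasion: Mᵢ = Σⱼ<ᵢ (Cⱼ − Rⱼ) → M1=0, M2=906, M3=1558, M4=2003
Σ MᵢCᵢ = 0·906 + 906·919 + 1558·887 + 2003·365 = 0 + 832614 + 1381946 + 731095 = 2945655
Σ Rᵢ = 0 + 267 + 442 + 234 = 943
N̂ = 2945655 / 943 ≈ 3123.7 → 3124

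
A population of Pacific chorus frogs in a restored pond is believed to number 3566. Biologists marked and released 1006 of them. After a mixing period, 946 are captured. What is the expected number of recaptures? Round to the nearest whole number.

expected recaptures ≈ 267

Expected recaptures E[R] = M·C / N.
E[R] = 1006 × 946 / 3566 = 951676 / 3566 ≈ 266.9 → 267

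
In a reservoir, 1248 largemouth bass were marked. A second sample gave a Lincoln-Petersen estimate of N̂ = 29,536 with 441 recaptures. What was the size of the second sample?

From N = M·C/R: C = N·R / M = 29536·441 / 1248 = 13025376 / 1248 = 10437.

C = 10437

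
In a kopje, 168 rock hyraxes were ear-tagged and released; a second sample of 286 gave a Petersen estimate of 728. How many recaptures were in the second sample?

From N = M·C/R: R = M·C / N = 168·286 / 728 = 48048 / 728 = 66.

R = 66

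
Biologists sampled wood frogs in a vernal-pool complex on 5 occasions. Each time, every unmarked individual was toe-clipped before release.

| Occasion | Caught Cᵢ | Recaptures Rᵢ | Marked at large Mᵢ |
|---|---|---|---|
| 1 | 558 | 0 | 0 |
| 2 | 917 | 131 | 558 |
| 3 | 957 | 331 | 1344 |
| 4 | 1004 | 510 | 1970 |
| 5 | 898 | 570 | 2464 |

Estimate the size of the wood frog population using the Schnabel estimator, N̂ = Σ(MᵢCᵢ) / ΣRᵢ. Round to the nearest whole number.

Σ MᵢCᵢ = 0·558 + 558·917 + 1344·957 + 1970·1004 + 2464·898 = 0 + 511686 + 1286208 + 1977880 + 2212672 = 5988446
Σ Rᵢ = 0 + 131 + 331 + 510 + 570 = 1542
N̂ = 5988446 / 1542 ≈ 3883.6 → 3884

N ≈ 3884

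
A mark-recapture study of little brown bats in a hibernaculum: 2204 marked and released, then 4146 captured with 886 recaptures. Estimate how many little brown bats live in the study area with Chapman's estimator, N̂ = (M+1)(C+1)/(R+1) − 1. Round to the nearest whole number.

N̂ = (2204+1)(4146+1)/(886+1) − 1 = 2205·4147/887 − 1
= 9144135/887 − 1 ≈ 10309.1 − 1 ≈ 10308.1 → 10308

N ≈ 10,308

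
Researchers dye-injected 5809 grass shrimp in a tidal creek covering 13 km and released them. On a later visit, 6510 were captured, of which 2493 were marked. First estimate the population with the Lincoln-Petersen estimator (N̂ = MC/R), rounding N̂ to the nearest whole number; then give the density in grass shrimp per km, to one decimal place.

density ≈ 1166.8 grass shrimp per km

N̂ = 5809·6510/2493 = 37816590/2493 ≈ 15169.1 → 15169
Density = N̂ / area = 15169 / 13 ≈ 1166.846 → 1166.8 per km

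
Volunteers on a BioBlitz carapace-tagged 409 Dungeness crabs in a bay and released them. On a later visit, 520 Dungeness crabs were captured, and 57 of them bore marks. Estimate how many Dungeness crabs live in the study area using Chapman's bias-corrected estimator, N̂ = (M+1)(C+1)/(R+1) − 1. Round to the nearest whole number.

N ≈ 3682

N̂ = (409+1)(520+1)/(57+1) − 1 = 410·521/58 − 1
= 213610/58 − 1 ≈ 3682.9 − 1 ≈ 3681.9 → 3682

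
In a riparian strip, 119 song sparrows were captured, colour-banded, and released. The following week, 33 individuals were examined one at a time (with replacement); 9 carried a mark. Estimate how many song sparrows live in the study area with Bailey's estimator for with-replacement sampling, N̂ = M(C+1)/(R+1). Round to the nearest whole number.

N ≈ 405

N̂ = 119·(33+1)/(9+1) = 119·34/10 = 4046/10 ≈ 404.6 → 405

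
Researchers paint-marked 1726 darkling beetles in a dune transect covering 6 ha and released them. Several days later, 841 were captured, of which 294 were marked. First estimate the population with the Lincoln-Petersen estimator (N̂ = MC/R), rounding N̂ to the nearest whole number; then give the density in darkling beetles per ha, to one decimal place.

density ≈ 822.8 darkling beetles per ha

N̂ = 1726·841/294 = 1451566/294 ≈ 4937.3 → 4937
Density = N̂ / area = 4937 / 6 ≈ 822.83 → 822.8 per ha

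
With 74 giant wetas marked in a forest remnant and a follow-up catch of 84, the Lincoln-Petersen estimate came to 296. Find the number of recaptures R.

From N = M·C/R: R = M·C / N = 74·84 / 296 = 6216 / 296 = 21.

R = 21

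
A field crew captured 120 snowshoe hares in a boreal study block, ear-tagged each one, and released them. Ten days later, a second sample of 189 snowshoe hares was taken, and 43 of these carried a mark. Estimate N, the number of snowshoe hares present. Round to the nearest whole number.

Lincoln-Petersen assumes M/N = R/C, so N = M·C / R.
N = (120 × 189) / 43 = 22680 / 43 ≈ 527.4 → 527

N ≈ 527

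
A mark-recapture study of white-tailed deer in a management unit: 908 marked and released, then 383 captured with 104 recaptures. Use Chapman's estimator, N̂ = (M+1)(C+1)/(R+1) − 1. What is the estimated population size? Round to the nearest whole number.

N ≈ 3323

N̂ = (908+1)(383+1)/(104+1) − 1 = 909·384/105 − 1
= 349056/105 − 1 ≈ 3324.3 − 1 ≈ 3323.3 → 3323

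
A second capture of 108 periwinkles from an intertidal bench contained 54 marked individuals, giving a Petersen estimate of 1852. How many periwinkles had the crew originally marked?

M = 926

From N = M·C/R: M = N·R / C = 1852·54 / 108 = 100008 / 108 = 926.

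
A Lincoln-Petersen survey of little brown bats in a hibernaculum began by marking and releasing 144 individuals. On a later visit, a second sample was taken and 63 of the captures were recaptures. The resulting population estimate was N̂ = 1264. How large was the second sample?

C = 553

From N = M·C/R: C = N·R / M = 1264·63 / 144 = 79632 / 144 = 553.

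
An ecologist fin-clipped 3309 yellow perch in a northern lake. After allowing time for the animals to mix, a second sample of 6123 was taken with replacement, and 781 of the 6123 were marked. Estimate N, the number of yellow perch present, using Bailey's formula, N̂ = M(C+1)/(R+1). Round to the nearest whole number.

N̂ = 3309·(6123+1)/(781+1) = 3309·6124/782 = 20264316/782 ≈ 25913.4 → 25913

N ≈ 25,913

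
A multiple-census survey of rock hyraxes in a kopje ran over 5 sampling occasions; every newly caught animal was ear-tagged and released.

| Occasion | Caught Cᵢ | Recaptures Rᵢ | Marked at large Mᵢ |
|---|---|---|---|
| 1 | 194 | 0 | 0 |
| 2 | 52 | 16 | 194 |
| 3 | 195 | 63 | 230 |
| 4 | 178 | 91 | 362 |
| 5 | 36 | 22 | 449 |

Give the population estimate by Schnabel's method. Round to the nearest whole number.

Σ MᵢCᵢ = 0·194 + 194·52 + 230·195 + 362·178 + 449·36 = 0 + 10088 + 44850 + 64436 + 16164 = 135538
Σ Rᵢ = 0 + 16 + 63 + 91 + 22 = 192
N̂ = 135538 / 192 ≈ 705.9 → 706

N ≈ 706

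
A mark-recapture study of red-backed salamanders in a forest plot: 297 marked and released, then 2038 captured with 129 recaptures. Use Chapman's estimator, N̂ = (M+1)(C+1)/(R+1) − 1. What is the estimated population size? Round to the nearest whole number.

N ≈ 4673

N̂ = (297+1)(2038+1)/(129+1) − 1 = 298·2039/130 − 1
= 607622/130 − 1 ≈ 4674.0 − 1 ≈ 4673.0 → 4673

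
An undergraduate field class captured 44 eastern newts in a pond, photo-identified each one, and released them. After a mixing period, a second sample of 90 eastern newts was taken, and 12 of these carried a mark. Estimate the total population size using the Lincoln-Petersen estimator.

N = 330

N = (44 × 90) / 12 = 3960 / 12 = 330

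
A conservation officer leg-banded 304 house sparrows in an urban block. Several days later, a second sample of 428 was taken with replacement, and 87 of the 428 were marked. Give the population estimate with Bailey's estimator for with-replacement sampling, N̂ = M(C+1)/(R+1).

N̂ = 304·(428+1)/(87+1) = 304·429/88 = 130416/88 = 1482

N = 1482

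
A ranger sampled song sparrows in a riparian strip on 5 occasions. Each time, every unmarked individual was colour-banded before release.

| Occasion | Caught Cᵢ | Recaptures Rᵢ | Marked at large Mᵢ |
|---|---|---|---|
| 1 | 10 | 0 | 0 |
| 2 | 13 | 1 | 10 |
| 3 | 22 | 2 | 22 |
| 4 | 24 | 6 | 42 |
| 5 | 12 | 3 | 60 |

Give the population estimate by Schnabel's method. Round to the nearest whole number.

Σ MᵢCᵢ = 0·10 + 10·13 + 22·22 + 42·24 + 60·12 = 0 + 130 + 484 + 1008 + 720 = 2342
Σ Rᵢ = 0 + 1 + 2 + 6 + 3 = 12
N̂ = 2342 / 12 ≈ 195.2 → 195

N ≈ 195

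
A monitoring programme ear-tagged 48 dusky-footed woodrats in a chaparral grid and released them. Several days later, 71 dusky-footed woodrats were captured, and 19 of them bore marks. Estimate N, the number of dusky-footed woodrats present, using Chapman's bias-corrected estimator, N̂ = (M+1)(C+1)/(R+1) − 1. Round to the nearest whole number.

N̂ = (48+1)(71+1)/(19+1) − 1 = 49·72/20 − 1
= 3528/20 − 1 ≈ 176.4 − 1 ≈ 175.4 → 175

N ≈ 175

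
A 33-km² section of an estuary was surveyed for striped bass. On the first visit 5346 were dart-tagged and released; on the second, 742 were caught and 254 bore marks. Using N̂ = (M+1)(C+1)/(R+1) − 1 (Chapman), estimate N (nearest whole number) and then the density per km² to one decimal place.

N̂ = 5347·743/255 − 1 = 3972821/255 − 1 ≈ 15578.7 → 15579
Density = N̂ / area = 15579 / 33 ≈ 472.09 → 472.1 per km²

density ≈ 472.1 striped bass per km²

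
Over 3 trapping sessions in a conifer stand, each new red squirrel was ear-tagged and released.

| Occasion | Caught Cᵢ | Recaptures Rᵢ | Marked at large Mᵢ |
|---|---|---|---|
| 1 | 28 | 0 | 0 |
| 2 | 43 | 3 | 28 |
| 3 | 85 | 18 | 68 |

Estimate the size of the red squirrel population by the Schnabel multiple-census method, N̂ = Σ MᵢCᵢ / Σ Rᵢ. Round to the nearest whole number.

N ≈ 333

Σ MᵢCᵢ = 0·28 + 28·43 + 68·85 = 0 + 1204 + 5780 = 6984
Σ Rᵢ = 0 + 3 + 18 = 21
N̂ = 6984 / 21 ≈ 332.6 → 333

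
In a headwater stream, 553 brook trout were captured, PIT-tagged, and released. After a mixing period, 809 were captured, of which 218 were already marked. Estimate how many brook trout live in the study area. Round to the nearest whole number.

N ≈ 2052

N = (553 × 809) / 218 = 447377 / 218 ≈ 2052.2 → 2052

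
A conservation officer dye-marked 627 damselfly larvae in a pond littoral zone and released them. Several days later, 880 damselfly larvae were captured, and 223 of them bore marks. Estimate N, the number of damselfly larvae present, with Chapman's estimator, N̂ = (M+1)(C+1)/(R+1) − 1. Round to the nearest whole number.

N̂ = (627+1)(880+1)/(223+1) − 1 = 628·881/224 − 1
= 553268/224 − 1 ≈ 2469.9 − 1 ≈ 2468.9 → 2469

N ≈ 2469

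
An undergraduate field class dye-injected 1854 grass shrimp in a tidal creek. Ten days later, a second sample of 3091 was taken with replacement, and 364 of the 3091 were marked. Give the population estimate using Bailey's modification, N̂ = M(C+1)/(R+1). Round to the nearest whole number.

N̂ = 1854·(3091+1)/(364+1) = 1854·3092/365 = 5732568/365 ≈ 15705.7 → 15706

N ≈ 15,706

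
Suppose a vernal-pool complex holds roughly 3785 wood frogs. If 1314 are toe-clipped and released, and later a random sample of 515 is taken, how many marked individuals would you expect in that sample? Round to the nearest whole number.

expected recaptures ≈ 179

The marked fraction of the population is 1314/3785, so in a sample of 515 expect C·(M/N) marked.
E[R] = 1314 × 515 / 3785 = 676710 / 3785 ≈ 178.8 → 179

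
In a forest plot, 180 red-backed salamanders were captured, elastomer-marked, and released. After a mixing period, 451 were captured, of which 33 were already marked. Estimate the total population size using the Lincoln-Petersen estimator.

N = 2460

If marked individuals mix randomly, R/C ≈ M/N, giving N ≈ M·C/R.
N = (180 × 451) / 33 = 81180 / 33 = 2460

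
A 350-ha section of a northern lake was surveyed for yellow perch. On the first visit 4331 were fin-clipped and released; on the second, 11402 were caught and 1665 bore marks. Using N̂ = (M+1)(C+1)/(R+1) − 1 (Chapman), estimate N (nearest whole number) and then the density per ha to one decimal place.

density ≈ 84.7 yellow perch per ha

N̂ = 4332·11403/1666 − 1 = 49397796/1666 − 1 ≈ 29649.5 → 29650
Density = N̂ / area = 29650 / 350 ≈ 84.71 → 84.7 per ha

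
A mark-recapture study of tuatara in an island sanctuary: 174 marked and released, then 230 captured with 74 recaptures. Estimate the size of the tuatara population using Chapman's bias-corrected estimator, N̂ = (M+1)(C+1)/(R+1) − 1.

N̂ = (174+1)(230+1)/(74+1) − 1 = 175·231/75 − 1
= 40425/75 − 1 = 539 − 1 = 538

N = 538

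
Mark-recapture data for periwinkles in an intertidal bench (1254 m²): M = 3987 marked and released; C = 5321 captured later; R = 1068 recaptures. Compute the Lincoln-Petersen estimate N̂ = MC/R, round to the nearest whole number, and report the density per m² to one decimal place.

N̂ = 3987·5321/1068 = 21214827/1068 ≈ 19864.1 → 19864
Density = N̂ / area = 19864 / 1254 ≈ 15.84 → 15.8 per m²

density ≈ 15.8 periwinkles per m²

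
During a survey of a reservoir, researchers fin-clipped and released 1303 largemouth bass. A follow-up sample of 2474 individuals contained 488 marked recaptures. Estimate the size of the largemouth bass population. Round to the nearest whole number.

The marked fraction in the recapture sample should equal the marked fraction in the population: 488/2474 = 1303/N.
N = (1303 × 2474) / 488 = 3223622 / 488 ≈ 6605.8 → 6606

N ≈ 6606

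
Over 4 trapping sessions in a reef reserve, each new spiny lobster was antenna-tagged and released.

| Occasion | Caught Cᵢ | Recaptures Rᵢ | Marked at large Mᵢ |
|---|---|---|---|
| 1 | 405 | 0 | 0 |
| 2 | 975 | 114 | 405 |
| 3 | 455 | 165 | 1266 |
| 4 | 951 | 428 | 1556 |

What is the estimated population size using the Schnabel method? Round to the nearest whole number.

N ≈ 3466

Σ MᵢCᵢ = 0·405 + 405·975 + 1266·455 + 1556·951 = 0 + 394875 + 576030 + 1479756 = 2450661
Σ Rᵢ = 0 + 114 + 165 + 428 = 707
N̂ = 2450661 / 707 ≈ 3466.3 → 3466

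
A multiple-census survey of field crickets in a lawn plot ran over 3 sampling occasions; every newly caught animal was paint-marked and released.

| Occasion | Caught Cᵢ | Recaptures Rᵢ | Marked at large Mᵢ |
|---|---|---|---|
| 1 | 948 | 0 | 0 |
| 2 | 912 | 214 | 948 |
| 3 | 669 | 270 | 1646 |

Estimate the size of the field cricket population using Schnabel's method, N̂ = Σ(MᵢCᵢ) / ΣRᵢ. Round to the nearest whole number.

N ≈ 4061

Σ MᵢCᵢ = 0·948 + 948·912 + 1646·669 = 0 + 864576 + 1101174 = 1965750
Σ Rᵢ = 0 + 214 + 270 = 484
N̂ = 1965750 / 484 ≈ 4061.47 → 4061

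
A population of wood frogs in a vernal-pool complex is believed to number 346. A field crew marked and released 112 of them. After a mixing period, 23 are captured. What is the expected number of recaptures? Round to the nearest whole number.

expected recaptures ≈ 7

Expected recaptures E[R] = M·C / N.
E[R] = 112 × 23 / 346 = 2576 / 346 ≈ 7.4 → 7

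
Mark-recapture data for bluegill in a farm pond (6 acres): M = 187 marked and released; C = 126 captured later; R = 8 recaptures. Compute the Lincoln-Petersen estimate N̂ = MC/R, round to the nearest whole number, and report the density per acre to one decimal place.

density ≈ 490.8 bluegill per acre

N̂ = 187·126/8 = 23562/8 ≈ 2945.2 → 2945
Density = N̂ / area = 2945 / 6 ≈ 490.83 → 490.8 per acre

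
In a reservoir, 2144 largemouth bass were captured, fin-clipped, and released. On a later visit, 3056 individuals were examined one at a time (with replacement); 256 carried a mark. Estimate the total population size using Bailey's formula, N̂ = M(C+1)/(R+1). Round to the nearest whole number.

N ≈ 25,503

N̂ = 2144·(3056+1)/(256+1) = 2144·3057/257 = 6554208/257 ≈ 25502.8 → 25503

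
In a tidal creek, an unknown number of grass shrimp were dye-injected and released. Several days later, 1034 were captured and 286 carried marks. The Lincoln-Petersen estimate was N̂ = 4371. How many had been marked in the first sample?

M = 1209

From N = M·C/R: M = N·R / C = 4371·286 / 1034 = 1250106 / 1034 = 1209.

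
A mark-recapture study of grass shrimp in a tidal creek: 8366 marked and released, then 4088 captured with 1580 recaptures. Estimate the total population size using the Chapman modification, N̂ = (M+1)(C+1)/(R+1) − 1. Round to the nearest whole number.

N ≈ 21,639

N̂ = (8366+1)(4088+1)/(1580+1) − 1 = 8367·4089/1581 − 1
= 34212663/1581 − 1 ≈ 21639.9 − 1 ≈ 21638.9 → 21639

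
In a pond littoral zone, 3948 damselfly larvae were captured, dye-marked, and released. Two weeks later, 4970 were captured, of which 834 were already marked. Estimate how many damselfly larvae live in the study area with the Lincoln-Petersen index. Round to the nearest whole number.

N ≈ 23,527

N = (3948 × 4970) / 834 = 19621560 / 834 ≈ 23527.1 → 23527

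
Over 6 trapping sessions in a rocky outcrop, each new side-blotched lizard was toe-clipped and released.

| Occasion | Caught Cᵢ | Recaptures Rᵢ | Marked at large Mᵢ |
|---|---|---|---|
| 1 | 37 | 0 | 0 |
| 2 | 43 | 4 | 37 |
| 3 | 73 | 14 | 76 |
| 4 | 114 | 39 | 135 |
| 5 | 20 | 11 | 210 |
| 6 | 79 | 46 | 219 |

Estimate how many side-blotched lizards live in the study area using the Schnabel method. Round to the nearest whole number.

Σ MᵢCᵢ = 0·37 + 37·43 + 76·73 + 135·114 + 210·20 + 219·79 = 0 + 1591 + 5548 + 15390 + 4200 + 17301 = 44030
Σ Rᵢ = 0 + 4 + 14 + 39 + 11 + 46 = 114
N̂ = 44030 / 114 ≈ 386.2 → 386

N ≈ 386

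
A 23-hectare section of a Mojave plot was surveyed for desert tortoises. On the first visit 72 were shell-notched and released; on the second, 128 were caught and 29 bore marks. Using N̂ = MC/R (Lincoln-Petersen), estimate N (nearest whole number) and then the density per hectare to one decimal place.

N̂ = 72·128/29 = 9216/29 ≈ 317.8 → 318
Density = N̂ / area = 318 / 23 ≈ 13.83 → 13.8 per hectare

density ≈ 13.8 desert tortoises per hectare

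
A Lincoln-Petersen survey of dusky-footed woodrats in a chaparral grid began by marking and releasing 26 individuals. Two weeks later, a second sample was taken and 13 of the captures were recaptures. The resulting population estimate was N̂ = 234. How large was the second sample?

From N = M·C/R: C = N·R / M = 234·13 / 26 = 3042 / 26 = 117.

C = 117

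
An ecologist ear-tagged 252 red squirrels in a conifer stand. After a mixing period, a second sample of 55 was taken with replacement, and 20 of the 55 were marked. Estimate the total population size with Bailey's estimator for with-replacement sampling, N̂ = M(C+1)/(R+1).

N̂ = 252·(55+1)/(20+1) = 252·56/21 = 14112/21 = 672

N = 672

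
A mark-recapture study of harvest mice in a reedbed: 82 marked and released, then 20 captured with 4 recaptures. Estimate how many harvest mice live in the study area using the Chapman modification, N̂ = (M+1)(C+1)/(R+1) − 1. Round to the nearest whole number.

N ≈ 348

N̂ = (82+1)(20+1)/(4+1) − 1 = 83·21/5 − 1
= 1743/5 − 1 ≈ 348.6 − 1 ≈ 347.6 → 348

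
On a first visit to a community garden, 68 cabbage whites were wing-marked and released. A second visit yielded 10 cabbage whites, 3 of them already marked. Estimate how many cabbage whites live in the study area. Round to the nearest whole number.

N ≈ 227

N = (68 × 10) / 3 = 680 / 3 ≈ 226.7 → 227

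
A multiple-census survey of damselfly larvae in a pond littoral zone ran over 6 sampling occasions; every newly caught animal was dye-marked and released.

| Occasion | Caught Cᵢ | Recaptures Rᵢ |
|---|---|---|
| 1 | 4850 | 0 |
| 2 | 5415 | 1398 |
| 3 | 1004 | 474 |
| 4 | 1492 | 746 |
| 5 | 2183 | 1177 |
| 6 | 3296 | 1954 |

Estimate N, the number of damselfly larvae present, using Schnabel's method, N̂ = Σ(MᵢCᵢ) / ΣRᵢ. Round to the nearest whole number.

N ≈ 18,799

Marked at large before each occasion: Mᵢ = Σⱼ<ᵢ (Cⱼ − Rⱼ) → M1=0, M2=4850, M3=8867, M4=9397, M5=10143, M6=11149
Σ MᵢCᵢ = 0·4850 + 4850·5415 + 8867·1004 + 9397·1492 + 10143·2183 + 11149·3296 = 0 + 26262750 + 8902468 + 14020324 + 22142169 + 36747104 = 108074815
Σ Rᵢ = 0 + 1398 + 474 + 746 + 1177 + 1954 = 5749
N̂ = 108074815 / 5749 ≈ 18798.9 → 18799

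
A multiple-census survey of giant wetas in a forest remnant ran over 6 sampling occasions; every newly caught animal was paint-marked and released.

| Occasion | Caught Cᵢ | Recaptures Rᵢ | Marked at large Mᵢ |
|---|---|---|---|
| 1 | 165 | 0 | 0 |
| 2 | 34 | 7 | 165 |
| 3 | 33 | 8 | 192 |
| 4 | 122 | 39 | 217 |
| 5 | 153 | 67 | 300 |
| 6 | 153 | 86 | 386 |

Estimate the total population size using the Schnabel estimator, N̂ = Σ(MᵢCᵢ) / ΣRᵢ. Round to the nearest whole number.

N ≈ 693

Σ MᵢCᵢ = 0·165 + 165·34 + 192·33 + 217·122 + 300·153 + 386·153 = 0 + 5610 + 6336 + 26474 + 45900 + 59058 = 143378
Σ Rᵢ = 0 + 7 + 8 + 39 + 67 + 86 = 207
N̂ = 143378 / 207 ≈ 692.6 → 693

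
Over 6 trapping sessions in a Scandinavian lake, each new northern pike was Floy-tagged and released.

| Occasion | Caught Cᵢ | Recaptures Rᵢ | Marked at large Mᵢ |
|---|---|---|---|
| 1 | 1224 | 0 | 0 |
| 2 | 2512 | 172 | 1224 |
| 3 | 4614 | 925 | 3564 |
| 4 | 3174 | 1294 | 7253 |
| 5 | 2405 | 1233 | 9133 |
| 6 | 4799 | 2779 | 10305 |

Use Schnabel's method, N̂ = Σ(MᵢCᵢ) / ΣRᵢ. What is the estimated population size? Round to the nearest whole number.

N ≈ 17,798

Σ MᵢCᵢ = 0·1224 + 1224·2512 + 3564·4614 + 7253·3174 + 9133·2405 + 10305·4799 = 0 + 3074688 + 16444296 + 23021022 + 21964865 + 49453695 = 113958566
Σ Rᵢ = 0 + 172 + 925 + 1294 + 1233 + 2779 = 6403
N̂ = 113958566 / 6403 ≈ 17797.7 → 17798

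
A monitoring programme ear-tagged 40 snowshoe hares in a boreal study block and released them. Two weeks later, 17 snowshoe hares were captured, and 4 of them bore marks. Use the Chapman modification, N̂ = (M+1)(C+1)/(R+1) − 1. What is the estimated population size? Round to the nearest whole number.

N ≈ 147

N̂ = (40+1)(17+1)/(4+1) − 1 = 41·18/5 − 1
= 738/5 − 1 ≈ 147.6 − 1 ≈ 146.6 → 147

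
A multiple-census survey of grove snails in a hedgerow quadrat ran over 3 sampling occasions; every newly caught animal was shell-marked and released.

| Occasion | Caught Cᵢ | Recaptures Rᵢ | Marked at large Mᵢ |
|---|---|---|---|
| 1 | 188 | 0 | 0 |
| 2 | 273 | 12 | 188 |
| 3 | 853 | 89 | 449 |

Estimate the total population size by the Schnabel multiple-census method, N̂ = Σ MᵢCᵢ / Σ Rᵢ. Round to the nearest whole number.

Σ MᵢCᵢ = 0·188 + 188·273 + 449·853 = 0 + 51324 + 382997 = 434321
Σ Rᵢ = 0 + 12 + 89 = 101
N̂ = 434321 / 101 ≈ 4300.2 → 4300

N ≈ 4300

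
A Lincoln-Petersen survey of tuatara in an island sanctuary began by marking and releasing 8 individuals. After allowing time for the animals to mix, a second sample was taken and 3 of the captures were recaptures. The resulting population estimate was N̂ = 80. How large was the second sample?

C = 30

From N = M·C/R: C = N·R / M = 80·3 / 8 = 240 / 8 = 30.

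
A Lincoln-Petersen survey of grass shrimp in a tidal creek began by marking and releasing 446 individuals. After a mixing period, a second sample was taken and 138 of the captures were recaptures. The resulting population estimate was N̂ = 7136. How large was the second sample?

From N = M·C/R: C = N·R / M = 7136·138 / 446 = 984768 / 446 = 2208.

C = 2208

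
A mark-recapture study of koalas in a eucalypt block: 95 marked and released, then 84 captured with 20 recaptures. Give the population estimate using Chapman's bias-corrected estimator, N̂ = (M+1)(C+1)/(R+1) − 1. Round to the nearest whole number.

N ≈ 388

N̂ = (95+1)(84+1)/(20+1) − 1 = 96·85/21 − 1
= 8160/21 − 1 ≈ 388.6 − 1 ≈ 387.6 → 388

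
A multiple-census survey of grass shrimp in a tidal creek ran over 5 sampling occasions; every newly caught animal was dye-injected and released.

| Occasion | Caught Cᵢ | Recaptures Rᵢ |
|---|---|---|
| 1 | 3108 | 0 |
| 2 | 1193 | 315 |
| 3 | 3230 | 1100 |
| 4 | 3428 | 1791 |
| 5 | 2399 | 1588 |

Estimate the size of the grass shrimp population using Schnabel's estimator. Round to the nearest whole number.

N ≈ 11,712

Marked at large before each occasion: Mᵢ = Σⱼ<ᵢ (Cⱼ − Rⱼ) → M1=0, M2=3108, M3=3986, M4=6116, M5=7753
Σ MᵢCᵢ = 0·3108 + 3108·1193 + 3986·3230 + 6116·3428 + 7753·2399 = 0 + 3707844 + 12874780 + 20965648 + 18599447 = 56147719
Σ Rᵢ = 0 + 315 + 1100 + 1791 + 1588 = 4794
N̂ = 56147719 / 4794 ≈ 11712.1 → 11712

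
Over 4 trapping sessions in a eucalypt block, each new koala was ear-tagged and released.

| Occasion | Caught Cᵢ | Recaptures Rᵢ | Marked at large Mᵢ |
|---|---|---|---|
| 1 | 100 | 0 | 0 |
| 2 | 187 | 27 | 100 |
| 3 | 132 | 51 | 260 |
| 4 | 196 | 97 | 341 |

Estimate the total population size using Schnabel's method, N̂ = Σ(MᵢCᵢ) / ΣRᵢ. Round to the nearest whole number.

N ≈ 685

Σ MᵢCᵢ = 0·100 + 100·187 + 260·132 + 341·196 = 0 + 18700 + 34320 + 66836 = 119856
Σ Rᵢ = 0 + 27 + 51 + 97 = 175
N̂ = 119856 / 175 ≈ 684.9 → 685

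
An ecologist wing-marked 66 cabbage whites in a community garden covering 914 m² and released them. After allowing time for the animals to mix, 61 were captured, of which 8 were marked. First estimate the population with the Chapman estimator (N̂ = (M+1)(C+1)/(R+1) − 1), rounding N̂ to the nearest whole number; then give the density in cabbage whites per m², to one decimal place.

N̂ = 67·62/9 − 1 = 4154/9 − 1 ≈ 460.6 → 461
Density = N̂ / area = 461 / 914 ≈ 0.50 → 0.5 per m²

density ≈ 0.5 cabbage whites per m²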